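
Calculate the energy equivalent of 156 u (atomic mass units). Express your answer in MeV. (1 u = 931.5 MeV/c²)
E = mc² = 1.453e5 MeV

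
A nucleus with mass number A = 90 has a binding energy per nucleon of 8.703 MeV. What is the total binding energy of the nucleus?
B.E. = 8.703 × 90 = 783.3 MeV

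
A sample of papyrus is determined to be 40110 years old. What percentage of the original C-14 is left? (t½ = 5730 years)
N/N₀ = (1/2)^(t/t½) = 0.007812 = 0.781%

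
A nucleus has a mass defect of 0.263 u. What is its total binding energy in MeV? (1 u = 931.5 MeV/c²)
B.E. = Δm × 931.5 = 245 MeV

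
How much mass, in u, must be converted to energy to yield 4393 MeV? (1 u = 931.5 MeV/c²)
m = E/c² = 4.716 u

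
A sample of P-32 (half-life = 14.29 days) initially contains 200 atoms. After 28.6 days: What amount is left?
N = N₀(1/2)^(t/t½) = 49.95 atoms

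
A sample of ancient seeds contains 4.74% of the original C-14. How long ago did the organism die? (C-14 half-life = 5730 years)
Age = t½ × log₂(1/ratio) = 25210 years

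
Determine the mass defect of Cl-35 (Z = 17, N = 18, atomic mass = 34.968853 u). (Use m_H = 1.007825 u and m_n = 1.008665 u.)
Δm = Z·m_H + N·m_n − M = 0.3201 u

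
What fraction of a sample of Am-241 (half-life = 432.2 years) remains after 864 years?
N/N₀ = (1/2)^(t/t½) = 0.2502 = 25%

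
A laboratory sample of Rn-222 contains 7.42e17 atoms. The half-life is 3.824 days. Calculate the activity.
A = λN = 1.345e17 decays/day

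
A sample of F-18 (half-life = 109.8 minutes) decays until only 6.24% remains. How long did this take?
t = t½ × log₂(N₀/N) = 439.5 minutes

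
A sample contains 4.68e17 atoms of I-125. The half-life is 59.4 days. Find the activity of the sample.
A = λN = 5.461e15 decays/day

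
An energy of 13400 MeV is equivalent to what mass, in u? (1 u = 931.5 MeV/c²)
m = E/c² = 14.39 u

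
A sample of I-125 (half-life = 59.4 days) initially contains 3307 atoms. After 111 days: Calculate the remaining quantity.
N = N₀(1/2)^(t/t½) = 905.5 atoms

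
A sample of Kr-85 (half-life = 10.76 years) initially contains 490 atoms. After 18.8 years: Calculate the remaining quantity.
N = N₀(1/2)^(t/t½) = 146 atoms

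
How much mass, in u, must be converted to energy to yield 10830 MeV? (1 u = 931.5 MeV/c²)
m = E/c² = 11.63 u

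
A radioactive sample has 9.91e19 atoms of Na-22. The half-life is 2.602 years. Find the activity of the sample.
A = λN = 2.64e19 decays/year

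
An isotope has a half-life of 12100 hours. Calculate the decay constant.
λ = ln(2)/t½ = 5.728e-5 hour⁻¹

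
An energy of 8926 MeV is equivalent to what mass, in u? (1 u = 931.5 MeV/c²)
m = E/c² = 9.582 u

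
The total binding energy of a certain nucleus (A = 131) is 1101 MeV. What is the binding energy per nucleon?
B.E./A = 1101/131 = 8.405 MeV/nucleon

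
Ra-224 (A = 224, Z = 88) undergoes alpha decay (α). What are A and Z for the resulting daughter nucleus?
Daughter: A = 220, Z = 86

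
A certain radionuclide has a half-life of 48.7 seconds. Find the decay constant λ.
λ = ln(2)/t½ = 0.01423 second⁻¹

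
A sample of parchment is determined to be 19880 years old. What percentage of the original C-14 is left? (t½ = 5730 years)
N/N₀ = (1/2)^(t/t½) = 0.09028 = 9.03%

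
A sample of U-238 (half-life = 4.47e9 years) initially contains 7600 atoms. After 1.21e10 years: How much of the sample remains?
N = N₀(1/2)^(t/t½) = 1164 atoms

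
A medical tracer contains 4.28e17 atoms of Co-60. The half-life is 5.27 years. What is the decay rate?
A = λN = 5.629e16 decays/year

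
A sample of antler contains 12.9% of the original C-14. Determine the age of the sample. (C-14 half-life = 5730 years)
Age = t½ × log₂(1/ratio) = 16930 years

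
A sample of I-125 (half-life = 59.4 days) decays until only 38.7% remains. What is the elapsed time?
t = t½ × log₂(N₀/N) = 81.35 days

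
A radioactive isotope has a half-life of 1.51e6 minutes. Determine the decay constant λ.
λ = ln(2)/t½ = 4.59e-7 minute⁻¹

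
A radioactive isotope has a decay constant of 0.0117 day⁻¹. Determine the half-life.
t½ = ln(2)/λ = 59.24 days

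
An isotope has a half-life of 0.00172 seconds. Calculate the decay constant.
λ = ln(2)/t½ = 403 second⁻¹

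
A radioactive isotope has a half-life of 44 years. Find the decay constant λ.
λ = ln(2)/t½ = 0.01575 year⁻¹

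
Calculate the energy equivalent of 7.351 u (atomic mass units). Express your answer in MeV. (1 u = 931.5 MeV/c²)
E = mc² = 6847 MeV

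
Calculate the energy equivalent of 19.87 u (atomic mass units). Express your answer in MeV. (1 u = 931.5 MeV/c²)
E = mc² = 18510 MeV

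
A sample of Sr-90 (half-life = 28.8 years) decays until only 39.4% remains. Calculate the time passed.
t = t½ × log₂(N₀/N) = 38.7 years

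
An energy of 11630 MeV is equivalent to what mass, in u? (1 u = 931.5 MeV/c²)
m = E/c² = 12.49 u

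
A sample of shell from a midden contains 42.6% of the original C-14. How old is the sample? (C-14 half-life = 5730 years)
Age = t½ × log₂(1/ratio) = 7054 years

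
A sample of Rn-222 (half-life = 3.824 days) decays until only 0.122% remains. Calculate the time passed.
t = t½ × log₂(N₀/N) = 37.01 days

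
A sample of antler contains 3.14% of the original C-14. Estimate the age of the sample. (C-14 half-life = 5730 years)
Age = t½ × log₂(1/ratio) = 28610 years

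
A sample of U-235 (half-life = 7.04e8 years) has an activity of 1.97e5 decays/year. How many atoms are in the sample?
N = A/λ = 2.001e14 atoms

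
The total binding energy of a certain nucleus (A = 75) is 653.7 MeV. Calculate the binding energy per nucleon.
B.E./A = 653.7/75 = 8.716 MeV/nucleon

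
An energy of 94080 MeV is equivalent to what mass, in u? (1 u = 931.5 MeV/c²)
m = E/c² = 101 u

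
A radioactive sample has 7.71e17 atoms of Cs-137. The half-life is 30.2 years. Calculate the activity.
A = λN = 1.77e16 decays/year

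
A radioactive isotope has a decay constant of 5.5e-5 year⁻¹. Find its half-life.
t½ = ln(2)/λ = 12600 years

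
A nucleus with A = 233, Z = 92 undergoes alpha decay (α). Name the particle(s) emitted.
α particle = ⁴₂He (2 protons + 2 neutrons)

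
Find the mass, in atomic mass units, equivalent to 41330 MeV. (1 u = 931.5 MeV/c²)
m = E/c² = 44.37 u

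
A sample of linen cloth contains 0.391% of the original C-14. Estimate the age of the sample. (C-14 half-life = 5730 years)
Age = t½ × log₂(1/ratio) = 45830 years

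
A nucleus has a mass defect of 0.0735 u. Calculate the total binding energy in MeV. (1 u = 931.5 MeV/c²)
B.E. = Δm × 931.5 = 68.47 MeV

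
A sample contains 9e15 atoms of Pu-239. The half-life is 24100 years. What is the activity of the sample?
A = λN = 2.589e11 decays/year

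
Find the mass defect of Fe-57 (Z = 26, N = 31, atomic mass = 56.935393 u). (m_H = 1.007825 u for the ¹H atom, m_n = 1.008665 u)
Δm = Z·m_H + N·m_n − M = 0.5367 u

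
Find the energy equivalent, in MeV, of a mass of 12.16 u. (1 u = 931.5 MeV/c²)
E = mc² = 11330 MeV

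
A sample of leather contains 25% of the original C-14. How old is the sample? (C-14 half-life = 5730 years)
Age = t½ × log₂(1/ratio) = 11460 years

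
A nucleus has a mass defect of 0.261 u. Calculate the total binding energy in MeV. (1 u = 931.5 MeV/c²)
B.E. = Δm × 931.5 = 243.1 MeV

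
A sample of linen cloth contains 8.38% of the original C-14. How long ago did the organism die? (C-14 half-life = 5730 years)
Age = t½ × log₂(1/ratio) = 20500 years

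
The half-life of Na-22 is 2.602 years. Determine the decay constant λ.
λ = ln(2)/t½ = 0.2664 year⁻¹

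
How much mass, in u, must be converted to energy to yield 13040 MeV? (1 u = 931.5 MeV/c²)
m = E/c² = 14 u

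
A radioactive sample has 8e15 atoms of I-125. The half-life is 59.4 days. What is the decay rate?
A = λN = 9.335e13 decays/day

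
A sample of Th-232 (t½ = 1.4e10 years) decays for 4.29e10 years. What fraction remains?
N/N₀ = (1/2)^(t/t½) = 0.1196 = 12%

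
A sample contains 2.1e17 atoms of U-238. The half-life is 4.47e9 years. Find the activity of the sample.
A = λN = 3.256e7 decays/year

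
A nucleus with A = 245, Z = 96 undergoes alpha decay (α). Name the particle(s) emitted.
α particle = ⁴₂He (2 protons + 2 neutrons)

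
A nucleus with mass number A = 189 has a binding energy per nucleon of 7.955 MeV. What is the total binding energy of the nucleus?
B.E. = 7.955 × 189 = 1503 MeV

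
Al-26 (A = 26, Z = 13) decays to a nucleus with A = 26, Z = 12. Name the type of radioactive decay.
ΔA = 0, ΔZ = -1 ⇒ beta-plus decay (β⁺) or electron capture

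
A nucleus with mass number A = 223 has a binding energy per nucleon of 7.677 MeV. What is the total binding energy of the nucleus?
B.E. = 7.677 × 223 = 1712 MeV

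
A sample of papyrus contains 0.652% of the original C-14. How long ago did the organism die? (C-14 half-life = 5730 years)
Age = t½ × log₂(1/ratio) = 41610 years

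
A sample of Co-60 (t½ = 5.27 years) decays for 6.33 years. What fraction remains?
N/N₀ = (1/2)^(t/t½) = 0.4349 = 43.5%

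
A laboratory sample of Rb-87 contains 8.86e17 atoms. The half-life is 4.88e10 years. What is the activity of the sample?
A = λN = 1.258e7 decays/year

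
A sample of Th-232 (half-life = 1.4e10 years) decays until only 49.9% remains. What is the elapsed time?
t = t½ × log₂(N₀/N) = 1.404e10 years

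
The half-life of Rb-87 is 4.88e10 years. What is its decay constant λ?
λ = ln(2)/t½ = 1.42e-11 year⁻¹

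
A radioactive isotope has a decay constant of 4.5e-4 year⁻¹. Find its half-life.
t½ = ln(2)/λ = 1540 years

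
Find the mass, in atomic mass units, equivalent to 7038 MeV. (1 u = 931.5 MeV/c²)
m = E/c² = 7.556 u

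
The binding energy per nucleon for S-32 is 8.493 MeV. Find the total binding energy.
B.E. = 8.493 × 32 = 271.8 MeV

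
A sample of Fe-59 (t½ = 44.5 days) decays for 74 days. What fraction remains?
N/N₀ = (1/2)^(t/t½) = 0.3158 = 31.6%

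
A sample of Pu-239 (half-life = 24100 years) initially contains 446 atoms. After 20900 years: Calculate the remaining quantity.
N = N₀(1/2)^(t/t½) = 244.5 atoms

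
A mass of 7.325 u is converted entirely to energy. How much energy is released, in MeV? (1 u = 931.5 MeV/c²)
E = mc² = 6823 MeV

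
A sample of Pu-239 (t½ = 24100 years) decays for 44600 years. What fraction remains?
N/N₀ = (1/2)^(t/t½) = 0.2773 = 27.7%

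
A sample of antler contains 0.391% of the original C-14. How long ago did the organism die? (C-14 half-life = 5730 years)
Age = t½ × log₂(1/ratio) = 45830 years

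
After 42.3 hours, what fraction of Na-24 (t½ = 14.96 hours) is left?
N/N₀ = (1/2)^(t/t½) = 0.1409 = 14.1%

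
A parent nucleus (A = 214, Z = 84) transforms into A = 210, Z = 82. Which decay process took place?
ΔA = -4, ΔZ = -2 ⇒ alpha decay (α)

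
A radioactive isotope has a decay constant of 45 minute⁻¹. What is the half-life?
t½ = ln(2)/λ = 0.0154 minutes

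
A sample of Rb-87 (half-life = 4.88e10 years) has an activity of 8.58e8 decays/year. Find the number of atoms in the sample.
N = A/λ = 6.041e19 atoms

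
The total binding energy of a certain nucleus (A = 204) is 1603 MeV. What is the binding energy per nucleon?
B.E./A = 1603/204 = 7.858 MeV/nucleon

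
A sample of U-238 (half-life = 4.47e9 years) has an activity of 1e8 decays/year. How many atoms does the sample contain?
N = A/λ = 6.449e17 atoms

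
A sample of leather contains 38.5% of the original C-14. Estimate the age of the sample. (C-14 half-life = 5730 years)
Age = t½ × log₂(1/ratio) = 7891 years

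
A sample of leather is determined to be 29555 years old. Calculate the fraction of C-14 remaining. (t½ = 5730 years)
N/N₀ = (1/2)^(t/t½) = 0.02801 = 2.8%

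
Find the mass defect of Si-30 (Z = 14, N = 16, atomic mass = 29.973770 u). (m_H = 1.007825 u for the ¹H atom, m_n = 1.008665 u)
Δm = Z·m_H + N·m_n − M = 0.2744 u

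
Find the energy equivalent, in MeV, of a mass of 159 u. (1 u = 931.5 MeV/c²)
E = mc² = 1.481e5 MeV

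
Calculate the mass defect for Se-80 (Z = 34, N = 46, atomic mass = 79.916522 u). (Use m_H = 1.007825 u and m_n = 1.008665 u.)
Δm = Z·m_H + N·m_n − M = 0.7481 u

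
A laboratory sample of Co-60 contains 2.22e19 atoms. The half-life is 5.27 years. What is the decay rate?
A = λN = 2.92e18 decays/year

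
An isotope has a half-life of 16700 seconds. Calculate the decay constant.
λ = ln(2)/t½ = 4.151e-5 second⁻¹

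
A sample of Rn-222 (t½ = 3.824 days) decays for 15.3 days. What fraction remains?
N/N₀ = (1/2)^(t/t½) = 0.06245 = 6.25%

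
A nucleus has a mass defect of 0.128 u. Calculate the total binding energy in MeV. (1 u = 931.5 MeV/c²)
B.E. = Δm × 931.5 = 119.2 MeV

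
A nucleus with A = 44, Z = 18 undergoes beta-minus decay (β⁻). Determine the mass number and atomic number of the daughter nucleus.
Daughter: A = 44, Z = 19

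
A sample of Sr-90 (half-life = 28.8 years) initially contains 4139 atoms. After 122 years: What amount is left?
N = N₀(1/2)^(t/t½) = 219.6 atoms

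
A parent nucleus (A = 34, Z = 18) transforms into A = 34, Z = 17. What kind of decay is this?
ΔA = 0, ΔZ = -1 ⇒ beta-plus decay (β⁺) or electron capture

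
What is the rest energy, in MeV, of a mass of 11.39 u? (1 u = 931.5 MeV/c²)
E = mc² = 10610 MeV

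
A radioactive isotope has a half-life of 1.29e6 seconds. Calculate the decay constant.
λ = ln(2)/t½ = 5.373e-7 second⁻¹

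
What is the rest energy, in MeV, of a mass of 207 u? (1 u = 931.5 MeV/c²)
E = mc² = 1.928e5 MeV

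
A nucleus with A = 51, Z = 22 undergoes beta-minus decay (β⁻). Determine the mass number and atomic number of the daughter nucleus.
Daughter: A = 51, Z = 23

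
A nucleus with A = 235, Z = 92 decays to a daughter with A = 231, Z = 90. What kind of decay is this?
ΔA = -4, ΔZ = -2 ⇒ alpha decay (α)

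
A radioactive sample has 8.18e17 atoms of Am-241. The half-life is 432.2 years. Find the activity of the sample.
A = λN = 1.312e15 decays/year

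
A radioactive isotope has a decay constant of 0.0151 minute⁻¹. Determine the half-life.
t½ = ln(2)/λ = 45.9 minutes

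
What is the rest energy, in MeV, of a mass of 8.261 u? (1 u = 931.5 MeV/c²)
E = mc² = 7695 MeV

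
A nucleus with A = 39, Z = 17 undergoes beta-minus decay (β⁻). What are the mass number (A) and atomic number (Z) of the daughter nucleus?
Daughter: A = 39, Z = 18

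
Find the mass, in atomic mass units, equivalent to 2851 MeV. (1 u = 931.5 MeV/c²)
m = E/c² = 3.061 u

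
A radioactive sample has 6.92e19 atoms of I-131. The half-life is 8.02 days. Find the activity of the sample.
A = λN = 5.981e18 decays/day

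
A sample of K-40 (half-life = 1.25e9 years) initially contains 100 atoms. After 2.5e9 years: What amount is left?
N = N₀(1/2)^(t/t½) = 25 atoms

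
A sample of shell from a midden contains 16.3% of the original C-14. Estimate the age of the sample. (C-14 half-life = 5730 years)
Age = t½ × log₂(1/ratio) = 15000 years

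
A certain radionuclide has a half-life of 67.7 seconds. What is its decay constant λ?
λ = ln(2)/t½ = 0.01024 second⁻¹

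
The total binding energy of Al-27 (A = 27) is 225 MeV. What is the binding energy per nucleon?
B.E./A = 225/27 = 8.333 MeV/nucleon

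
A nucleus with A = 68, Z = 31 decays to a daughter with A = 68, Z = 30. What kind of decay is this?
ΔA = 0, ΔZ = -1 ⇒ beta-plus decay (β⁺) or electron capture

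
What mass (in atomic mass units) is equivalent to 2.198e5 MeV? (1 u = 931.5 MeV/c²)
m = E/c² = 236 u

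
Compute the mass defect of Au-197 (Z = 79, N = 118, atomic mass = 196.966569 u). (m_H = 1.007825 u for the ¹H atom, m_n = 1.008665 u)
Δm = Z·m_H + N·m_n − M = 1.674 u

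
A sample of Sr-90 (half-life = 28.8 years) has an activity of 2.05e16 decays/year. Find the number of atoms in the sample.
N = A/λ = 8.518e17 atoms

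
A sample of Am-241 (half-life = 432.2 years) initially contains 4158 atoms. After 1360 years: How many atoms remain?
N = N₀(1/2)^(t/t½) = 469.5 atoms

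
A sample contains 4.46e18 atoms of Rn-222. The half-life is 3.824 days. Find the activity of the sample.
A = λN = 8.084e17 decays/day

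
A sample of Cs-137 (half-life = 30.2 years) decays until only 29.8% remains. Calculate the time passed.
t = t½ × log₂(N₀/N) = 52.75 years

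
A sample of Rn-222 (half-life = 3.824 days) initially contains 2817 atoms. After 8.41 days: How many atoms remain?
N = N₀(1/2)^(t/t½) = 613.4 atoms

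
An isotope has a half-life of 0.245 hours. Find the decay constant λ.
λ = ln(2)/t½ = 2.829 hour⁻¹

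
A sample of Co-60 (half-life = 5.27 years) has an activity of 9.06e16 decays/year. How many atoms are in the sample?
N = A/λ = 6.888e17 atoms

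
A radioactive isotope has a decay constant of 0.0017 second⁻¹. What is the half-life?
t½ = ln(2)/λ = 407.7 seconds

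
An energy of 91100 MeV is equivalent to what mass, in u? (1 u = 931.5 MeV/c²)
m = E/c² = 97.8 u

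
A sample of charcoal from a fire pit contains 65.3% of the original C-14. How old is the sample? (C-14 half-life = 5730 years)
Age = t½ × log₂(1/ratio) = 3523 years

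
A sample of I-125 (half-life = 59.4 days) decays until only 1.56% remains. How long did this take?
t = t½ × log₂(N₀/N) = 356.5 days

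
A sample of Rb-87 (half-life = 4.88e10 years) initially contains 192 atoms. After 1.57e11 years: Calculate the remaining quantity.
N = N₀(1/2)^(t/t½) = 20.65 atoms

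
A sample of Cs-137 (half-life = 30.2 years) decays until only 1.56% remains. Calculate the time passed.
t = t½ × log₂(N₀/N) = 181.3 years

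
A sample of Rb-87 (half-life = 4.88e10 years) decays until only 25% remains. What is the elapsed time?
t = t½ × log₂(N₀/N) = 9.76e10 years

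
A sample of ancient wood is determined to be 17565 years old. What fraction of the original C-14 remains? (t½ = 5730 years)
N/N₀ = (1/2)^(t/t½) = 0.1195 = 11.9%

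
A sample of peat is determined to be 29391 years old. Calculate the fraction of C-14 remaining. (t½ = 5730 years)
N/N₀ = (1/2)^(t/t½) = 0.02857 = 2.86%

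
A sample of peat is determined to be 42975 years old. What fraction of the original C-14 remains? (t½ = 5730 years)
N/N₀ = (1/2)^(t/t½) = 0.005524 = 0.552%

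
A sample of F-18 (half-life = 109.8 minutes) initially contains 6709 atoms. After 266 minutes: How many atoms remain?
N = N₀(1/2)^(t/t½) = 1251 atoms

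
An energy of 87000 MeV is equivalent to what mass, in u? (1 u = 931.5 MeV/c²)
m = E/c² = 93.4 u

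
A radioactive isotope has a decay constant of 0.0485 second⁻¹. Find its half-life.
t½ = ln(2)/λ = 14.29 seconds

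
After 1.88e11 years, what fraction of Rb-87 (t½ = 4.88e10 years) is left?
N/N₀ = (1/2)^(t/t½) = 0.06923 = 6.92%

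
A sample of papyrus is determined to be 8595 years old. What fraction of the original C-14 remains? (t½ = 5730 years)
N/N₀ = (1/2)^(t/t½) = 0.3536 = 35.4%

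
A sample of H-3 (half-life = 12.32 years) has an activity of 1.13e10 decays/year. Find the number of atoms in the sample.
N = A/λ = 2.008e11 atoms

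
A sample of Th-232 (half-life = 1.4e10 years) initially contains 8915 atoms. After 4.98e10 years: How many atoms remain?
N = N₀(1/2)^(t/t½) = 757.4 atoms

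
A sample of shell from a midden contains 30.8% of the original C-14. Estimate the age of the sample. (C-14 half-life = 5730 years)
Age = t½ × log₂(1/ratio) = 9735 years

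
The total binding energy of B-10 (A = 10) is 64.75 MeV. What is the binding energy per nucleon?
B.E./A = 64.75/10 = 6.475 MeV/nucleon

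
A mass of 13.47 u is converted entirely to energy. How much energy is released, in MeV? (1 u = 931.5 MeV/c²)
E = mc² = 12550 MeV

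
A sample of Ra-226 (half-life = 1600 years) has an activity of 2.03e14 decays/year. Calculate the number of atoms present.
N = A/λ = 4.686e17 atoms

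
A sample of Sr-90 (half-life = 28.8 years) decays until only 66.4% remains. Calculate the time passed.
t = t½ × log₂(N₀/N) = 17.01 years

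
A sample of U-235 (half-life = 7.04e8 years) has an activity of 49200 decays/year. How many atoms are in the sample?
N = A/λ = 4.997e13 atoms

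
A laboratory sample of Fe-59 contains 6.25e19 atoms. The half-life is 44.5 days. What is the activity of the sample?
A = λN = 9.735e17 decays/day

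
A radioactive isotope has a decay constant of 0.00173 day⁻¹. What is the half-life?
t½ = ln(2)/λ = 400.7 days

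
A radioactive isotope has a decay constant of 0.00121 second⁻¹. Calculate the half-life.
t½ = ln(2)/λ = 572.8 seconds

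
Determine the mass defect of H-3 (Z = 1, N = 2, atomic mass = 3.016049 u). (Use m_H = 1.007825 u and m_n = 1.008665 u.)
Δm = Z·m_H + N·m_n − M = 0.009106 u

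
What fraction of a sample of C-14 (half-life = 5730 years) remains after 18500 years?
N/N₀ = (1/2)^(t/t½) = 0.1067 = 10.7%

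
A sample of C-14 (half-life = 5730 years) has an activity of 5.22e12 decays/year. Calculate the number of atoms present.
N = A/λ = 4.315e16 atoms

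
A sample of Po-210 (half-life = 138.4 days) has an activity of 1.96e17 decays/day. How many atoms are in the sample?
N = A/λ = 3.914e19 atoms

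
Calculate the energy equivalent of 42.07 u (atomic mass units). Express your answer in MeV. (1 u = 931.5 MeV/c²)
E = mc² = 39190 MeV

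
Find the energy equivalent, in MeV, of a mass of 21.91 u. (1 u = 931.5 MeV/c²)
E = mc² = 20410 MeV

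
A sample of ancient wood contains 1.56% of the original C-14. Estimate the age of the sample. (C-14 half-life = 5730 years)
Age = t½ × log₂(1/ratio) = 34390 years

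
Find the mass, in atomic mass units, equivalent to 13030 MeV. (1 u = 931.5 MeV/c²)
m = E/c² = 13.99 u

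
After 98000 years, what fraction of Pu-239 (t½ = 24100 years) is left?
N/N₀ = (1/2)^(t/t½) = 0.05969 = 5.97%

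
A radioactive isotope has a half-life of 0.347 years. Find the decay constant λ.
λ = ln(2)/t½ = 1.998 year⁻¹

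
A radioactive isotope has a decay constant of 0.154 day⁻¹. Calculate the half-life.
t½ = ln(2)/λ = 4.501 days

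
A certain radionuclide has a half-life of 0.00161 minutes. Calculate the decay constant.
λ = ln(2)/t½ = 430.5 minute⁻¹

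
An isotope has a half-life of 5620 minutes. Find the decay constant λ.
λ = ln(2)/t½ = 1.233e-4 minute⁻¹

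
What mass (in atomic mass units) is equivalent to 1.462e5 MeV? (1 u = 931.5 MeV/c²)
m = E/c² = 157 u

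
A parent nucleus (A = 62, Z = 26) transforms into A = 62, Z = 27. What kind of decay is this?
ΔA = 0, ΔZ = +1 ⇒ beta-minus decay (β⁻)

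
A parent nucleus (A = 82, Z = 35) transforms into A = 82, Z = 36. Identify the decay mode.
ΔA = 0, ΔZ = +1 ⇒ beta-minus decay (β⁻)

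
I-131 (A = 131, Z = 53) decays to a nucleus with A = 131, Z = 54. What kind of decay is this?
ΔA = 0, ΔZ = +1 ⇒ beta-minus decay (β⁻)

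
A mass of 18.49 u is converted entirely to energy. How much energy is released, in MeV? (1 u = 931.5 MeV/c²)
E = mc² = 17220 MeV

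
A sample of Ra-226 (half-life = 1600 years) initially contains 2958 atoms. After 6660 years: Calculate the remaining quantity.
N = N₀(1/2)^(t/t½) = 165.2 atoms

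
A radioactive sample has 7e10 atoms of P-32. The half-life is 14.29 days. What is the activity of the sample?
A = λN = 3.395e9 decays/day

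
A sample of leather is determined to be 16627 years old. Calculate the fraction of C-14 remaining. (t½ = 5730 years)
N/N₀ = (1/2)^(t/t½) = 0.1338 = 13.4%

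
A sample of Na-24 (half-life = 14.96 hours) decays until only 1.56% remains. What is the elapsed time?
t = t½ × log₂(N₀/N) = 89.79 hours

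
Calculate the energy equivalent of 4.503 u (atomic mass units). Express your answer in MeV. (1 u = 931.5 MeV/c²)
E = mc² = 4195 MeV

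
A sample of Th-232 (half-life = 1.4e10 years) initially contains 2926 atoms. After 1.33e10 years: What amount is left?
N = N₀(1/2)^(t/t½) = 1515 atoms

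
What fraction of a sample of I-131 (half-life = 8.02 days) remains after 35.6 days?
N/N₀ = (1/2)^(t/t½) = 0.04611 = 4.61%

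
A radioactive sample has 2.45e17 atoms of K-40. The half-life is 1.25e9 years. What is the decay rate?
A = λN = 1.359e8 decays/year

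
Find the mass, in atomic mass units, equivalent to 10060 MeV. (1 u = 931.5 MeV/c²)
m = E/c² = 10.8 u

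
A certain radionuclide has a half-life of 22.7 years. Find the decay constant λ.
λ = ln(2)/t½ = 0.03054 year⁻¹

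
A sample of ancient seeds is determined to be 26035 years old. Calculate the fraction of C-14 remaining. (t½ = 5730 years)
N/N₀ = (1/2)^(t/t½) = 0.04288 = 4.29%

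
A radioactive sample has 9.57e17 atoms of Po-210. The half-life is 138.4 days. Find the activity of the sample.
A = λN = 4.793e15 decays/day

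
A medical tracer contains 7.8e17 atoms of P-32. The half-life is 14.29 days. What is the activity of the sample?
A = λN = 3.783e16 decays/day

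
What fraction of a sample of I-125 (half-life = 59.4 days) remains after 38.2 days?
N/N₀ = (1/2)^(t/t½) = 0.6403 = 64%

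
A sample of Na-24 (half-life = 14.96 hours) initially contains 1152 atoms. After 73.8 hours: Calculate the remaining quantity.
N = N₀(1/2)^(t/t½) = 37.71 atoms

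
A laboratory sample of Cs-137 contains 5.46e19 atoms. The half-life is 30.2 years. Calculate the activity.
A = λN = 1.253e18 decays/year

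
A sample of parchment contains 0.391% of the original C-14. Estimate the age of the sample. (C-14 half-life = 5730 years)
Age = t½ × log₂(1/ratio) = 45830 years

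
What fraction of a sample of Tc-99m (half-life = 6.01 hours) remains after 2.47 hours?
N/N₀ = (1/2)^(t/t½) = 0.7521 = 75.2%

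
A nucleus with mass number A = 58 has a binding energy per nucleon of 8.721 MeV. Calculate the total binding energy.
B.E. = 8.721 × 58 = 505.8 MeV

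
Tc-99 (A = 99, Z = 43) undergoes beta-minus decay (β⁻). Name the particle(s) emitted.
β⁻: electron (e⁻) + antineutrino (ν̄ₑ)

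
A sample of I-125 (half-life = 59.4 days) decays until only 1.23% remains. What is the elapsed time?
t = t½ × log₂(N₀/N) = 376.9 days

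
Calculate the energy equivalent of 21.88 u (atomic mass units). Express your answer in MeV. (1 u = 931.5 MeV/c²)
E = mc² = 20380 MeV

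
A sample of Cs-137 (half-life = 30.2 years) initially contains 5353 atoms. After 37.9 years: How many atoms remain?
N = N₀(1/2)^(t/t½) = 2243 atoms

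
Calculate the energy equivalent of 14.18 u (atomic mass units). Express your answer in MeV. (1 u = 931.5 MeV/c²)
E = mc² = 13210 MeV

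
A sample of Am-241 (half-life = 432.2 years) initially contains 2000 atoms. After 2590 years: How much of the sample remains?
N = N₀(1/2)^(t/t½) = 31.41 atoms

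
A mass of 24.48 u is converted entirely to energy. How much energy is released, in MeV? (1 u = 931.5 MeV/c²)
E = mc² = 22800 MeV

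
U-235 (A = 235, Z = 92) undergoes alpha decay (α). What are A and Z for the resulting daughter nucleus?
Daughter: A = 231, Z = 90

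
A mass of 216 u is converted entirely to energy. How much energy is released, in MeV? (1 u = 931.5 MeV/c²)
E = mc² = 2.012e5 MeV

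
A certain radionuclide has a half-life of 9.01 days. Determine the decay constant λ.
λ = ln(2)/t½ = 0.07693 day⁻¹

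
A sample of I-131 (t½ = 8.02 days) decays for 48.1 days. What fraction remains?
N/N₀ = (1/2)^(t/t½) = 0.01565 = 1.57%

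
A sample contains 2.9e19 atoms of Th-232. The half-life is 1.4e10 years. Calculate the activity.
A = λN = 1.436e9 decays/year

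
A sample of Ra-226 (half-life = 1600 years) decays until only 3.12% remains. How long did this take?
t = t½ × log₂(N₀/N) = 8004 years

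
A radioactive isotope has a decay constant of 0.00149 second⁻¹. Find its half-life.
t½ = ln(2)/λ = 465.2 seconds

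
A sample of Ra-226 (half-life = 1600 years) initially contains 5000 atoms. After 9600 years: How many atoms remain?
N = N₀(1/2)^(t/t½) = 78.12 atoms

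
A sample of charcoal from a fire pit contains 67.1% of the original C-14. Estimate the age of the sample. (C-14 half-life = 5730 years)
Age = t½ × log₂(1/ratio) = 3298 years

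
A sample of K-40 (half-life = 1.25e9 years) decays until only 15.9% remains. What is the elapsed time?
t = t½ × log₂(N₀/N) = 3.316e9 years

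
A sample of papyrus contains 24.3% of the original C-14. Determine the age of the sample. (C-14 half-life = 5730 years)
Age = t½ × log₂(1/ratio) = 11690 years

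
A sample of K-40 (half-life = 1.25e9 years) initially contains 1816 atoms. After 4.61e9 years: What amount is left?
N = N₀(1/2)^(t/t½) = 140.9 atoms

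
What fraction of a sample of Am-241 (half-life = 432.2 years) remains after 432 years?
N/N₀ = (1/2)^(t/t½) = 0.5002 = 50%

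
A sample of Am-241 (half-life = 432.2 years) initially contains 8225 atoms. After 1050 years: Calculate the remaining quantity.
N = N₀(1/2)^(t/t½) = 1527 atoms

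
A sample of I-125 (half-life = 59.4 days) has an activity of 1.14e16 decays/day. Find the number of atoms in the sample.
N = A/λ = 9.769e17 atoms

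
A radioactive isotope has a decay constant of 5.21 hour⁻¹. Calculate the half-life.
t½ = ln(2)/λ = 0.133 hours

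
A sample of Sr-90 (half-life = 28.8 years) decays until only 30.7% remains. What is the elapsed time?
t = t½ × log₂(N₀/N) = 49.07 years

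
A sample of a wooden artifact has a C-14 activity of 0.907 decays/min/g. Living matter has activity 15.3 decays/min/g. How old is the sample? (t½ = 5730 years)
Age = t½ × log₂(A₀/A) = 23360 years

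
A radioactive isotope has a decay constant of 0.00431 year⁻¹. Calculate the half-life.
t½ = ln(2)/λ = 160.8 years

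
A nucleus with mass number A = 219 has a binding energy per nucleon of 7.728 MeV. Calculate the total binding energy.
B.E. = 7.728 × 219 = 1692 MeV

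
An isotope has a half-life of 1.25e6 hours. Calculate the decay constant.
λ = ln(2)/t½ = 5.545e-7 hour⁻¹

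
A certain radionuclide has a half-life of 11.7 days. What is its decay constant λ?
λ = ln(2)/t½ = 0.05924 day⁻¹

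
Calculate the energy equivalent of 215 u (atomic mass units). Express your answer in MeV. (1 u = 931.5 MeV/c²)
E = mc² = 2.003e5 MeV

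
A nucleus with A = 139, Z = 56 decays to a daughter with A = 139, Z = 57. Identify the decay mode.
ΔA = 0, ΔZ = +1 ⇒ beta-minus decay (β⁻)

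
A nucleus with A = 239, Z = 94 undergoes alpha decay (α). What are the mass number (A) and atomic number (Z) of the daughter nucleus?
Daughter: A = 235, Z = 92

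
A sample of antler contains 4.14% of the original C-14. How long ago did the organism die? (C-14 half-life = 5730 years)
Age = t½ × log₂(1/ratio) = 26320 years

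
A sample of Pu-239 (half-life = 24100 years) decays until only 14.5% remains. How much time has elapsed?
t = t½ × log₂(N₀/N) = 67140 years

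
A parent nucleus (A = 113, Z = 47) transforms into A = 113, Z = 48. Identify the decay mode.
ΔA = 0, ΔZ = +1 ⇒ beta-minus decay (β⁻)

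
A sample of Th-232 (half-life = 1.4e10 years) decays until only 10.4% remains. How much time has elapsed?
t = t½ × log₂(N₀/N) = 4.571e10 years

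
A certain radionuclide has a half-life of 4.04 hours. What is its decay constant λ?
λ = ln(2)/t½ = 0.1716 hour⁻¹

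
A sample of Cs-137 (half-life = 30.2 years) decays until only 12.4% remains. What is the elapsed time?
t = t½ × log₂(N₀/N) = 90.95 years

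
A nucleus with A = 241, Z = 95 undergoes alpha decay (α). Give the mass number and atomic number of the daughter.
Daughter: A = 237, Z = 93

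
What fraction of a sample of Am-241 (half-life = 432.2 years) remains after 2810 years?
N/N₀ = (1/2)^(t/t½) = 0.01104 = 1.1%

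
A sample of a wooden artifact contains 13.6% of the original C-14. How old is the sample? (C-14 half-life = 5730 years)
Age = t½ × log₂(1/ratio) = 16490 years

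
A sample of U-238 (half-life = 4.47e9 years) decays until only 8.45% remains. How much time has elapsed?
t = t½ × log₂(N₀/N) = 1.594e10 years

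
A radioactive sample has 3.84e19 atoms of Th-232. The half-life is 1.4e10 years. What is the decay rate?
A = λN = 1.901e9 decays/year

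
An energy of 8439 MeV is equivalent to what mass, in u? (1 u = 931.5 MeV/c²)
m = E/c² = 9.06 u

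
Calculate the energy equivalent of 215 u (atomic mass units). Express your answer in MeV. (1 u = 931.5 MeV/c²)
E = mc² = 2.003e5 MeV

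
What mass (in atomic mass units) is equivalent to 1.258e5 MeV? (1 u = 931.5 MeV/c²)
m = E/c² = 135.1 u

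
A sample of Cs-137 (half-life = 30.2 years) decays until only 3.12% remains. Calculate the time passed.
t = t½ × log₂(N₀/N) = 151.1 years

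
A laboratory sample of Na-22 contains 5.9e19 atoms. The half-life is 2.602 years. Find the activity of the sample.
A = λN = 1.572e19 decays/year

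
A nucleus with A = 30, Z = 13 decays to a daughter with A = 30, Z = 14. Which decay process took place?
ΔA = 0, ΔZ = +1 ⇒ beta-minus decay (β⁻)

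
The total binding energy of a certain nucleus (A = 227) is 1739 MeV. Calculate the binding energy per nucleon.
B.E./A = 1739/227 = 7.661 MeV/nucleon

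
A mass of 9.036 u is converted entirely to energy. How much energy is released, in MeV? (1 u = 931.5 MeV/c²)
E = mc² = 8417 MeV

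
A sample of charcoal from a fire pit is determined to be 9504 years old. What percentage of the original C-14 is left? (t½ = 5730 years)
N/N₀ = (1/2)^(t/t½) = 0.3167 = 31.7%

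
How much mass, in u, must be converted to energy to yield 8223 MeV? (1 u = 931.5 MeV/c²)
m = E/c² = 8.828 u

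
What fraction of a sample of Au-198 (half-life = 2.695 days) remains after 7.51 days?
N/N₀ = (1/2)^(t/t½) = 0.1449 = 14.5%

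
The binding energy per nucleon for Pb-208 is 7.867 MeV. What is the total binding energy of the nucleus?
B.E. = 7.867 × 208 = 1636 MeV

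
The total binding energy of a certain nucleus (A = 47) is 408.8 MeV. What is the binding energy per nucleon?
B.E./A = 408.8/47 = 8.698 MeV/nucleon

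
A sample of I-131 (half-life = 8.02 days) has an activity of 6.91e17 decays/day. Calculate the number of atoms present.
N = A/λ = 7.995e18 atoms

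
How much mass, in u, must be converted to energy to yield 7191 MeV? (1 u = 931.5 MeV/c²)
m = E/c² = 7.72 u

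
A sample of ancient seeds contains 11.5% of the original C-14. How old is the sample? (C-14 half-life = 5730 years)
Age = t½ × log₂(1/ratio) = 17880 years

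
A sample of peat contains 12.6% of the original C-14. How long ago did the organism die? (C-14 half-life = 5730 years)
Age = t½ × log₂(1/ratio) = 17120 years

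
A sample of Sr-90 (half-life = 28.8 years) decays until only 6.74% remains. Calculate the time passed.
t = t½ × log₂(N₀/N) = 112.1 years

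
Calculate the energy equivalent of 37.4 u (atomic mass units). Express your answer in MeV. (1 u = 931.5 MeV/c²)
E = mc² = 34840 MeV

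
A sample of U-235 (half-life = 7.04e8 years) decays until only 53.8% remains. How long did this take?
t = t½ × log₂(N₀/N) = 6.296e8 years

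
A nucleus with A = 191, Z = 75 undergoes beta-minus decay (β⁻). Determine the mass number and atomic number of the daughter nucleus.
Daughter: A = 191, Z = 76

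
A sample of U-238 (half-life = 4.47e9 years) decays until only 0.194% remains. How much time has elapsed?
t = t½ × log₂(N₀/N) = 4.027e10 years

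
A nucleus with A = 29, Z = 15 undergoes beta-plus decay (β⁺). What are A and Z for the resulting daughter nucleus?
Daughter: A = 29, Z = 14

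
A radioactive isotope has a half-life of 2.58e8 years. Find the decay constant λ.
λ = ln(2)/t½ = 2.687e-9 year⁻¹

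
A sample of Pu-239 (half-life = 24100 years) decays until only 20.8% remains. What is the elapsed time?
t = t½ × log₂(N₀/N) = 54590 years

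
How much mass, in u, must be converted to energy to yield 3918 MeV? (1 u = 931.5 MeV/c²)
m = E/c² = 4.206 u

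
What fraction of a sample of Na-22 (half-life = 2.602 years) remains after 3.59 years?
N/N₀ = (1/2)^(t/t½) = 0.3843 = 38.4%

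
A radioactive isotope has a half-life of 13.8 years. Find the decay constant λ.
λ = ln(2)/t½ = 0.05023 year⁻¹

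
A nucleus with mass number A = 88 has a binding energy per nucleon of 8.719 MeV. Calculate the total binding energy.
B.E. = 8.719 × 88 = 767.3 MeV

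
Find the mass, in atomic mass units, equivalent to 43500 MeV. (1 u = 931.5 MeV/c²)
m = E/c² = 46.7 u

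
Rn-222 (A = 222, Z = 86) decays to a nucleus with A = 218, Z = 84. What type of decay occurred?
ΔA = -4, ΔZ = -2 ⇒ alpha decay (α)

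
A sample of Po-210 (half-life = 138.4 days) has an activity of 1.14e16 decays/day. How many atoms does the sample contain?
N = A/λ = 2.276e18 atoms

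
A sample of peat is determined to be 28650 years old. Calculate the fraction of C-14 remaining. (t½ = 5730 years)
N/N₀ = (1/2)^(t/t½) = 0.03125 = 3.12%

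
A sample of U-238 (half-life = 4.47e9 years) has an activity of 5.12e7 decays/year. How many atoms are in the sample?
N = A/λ = 3.302e17 atoms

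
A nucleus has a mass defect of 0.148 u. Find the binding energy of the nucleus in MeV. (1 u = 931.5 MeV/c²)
B.E. = Δm × 931.5 = 137.9 MeV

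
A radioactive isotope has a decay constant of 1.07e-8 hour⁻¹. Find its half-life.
t½ = ln(2)/λ = 6.478e7 hours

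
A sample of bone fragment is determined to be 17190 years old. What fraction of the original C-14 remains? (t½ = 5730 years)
N/N₀ = (1/2)^(t/t½) = 0.125 = 12.5%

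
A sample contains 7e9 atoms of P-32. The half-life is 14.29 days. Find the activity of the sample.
A = λN = 3.395e8 decays/day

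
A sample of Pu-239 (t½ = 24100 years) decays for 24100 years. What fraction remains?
N/N₀ = (1/2)^(t/t½) = 0.5 = 50%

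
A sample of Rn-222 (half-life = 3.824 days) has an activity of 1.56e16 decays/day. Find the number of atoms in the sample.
N = A/λ = 8.606e16 atoms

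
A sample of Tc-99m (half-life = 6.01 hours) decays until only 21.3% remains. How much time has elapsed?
t = t½ × log₂(N₀/N) = 13.41 hours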